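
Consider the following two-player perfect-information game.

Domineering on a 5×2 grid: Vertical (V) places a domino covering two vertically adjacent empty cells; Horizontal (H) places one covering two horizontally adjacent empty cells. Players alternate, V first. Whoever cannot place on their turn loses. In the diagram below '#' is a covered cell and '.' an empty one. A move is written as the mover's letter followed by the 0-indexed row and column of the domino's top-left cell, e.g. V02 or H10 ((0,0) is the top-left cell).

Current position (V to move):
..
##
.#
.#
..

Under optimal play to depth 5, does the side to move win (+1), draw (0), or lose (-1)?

value(../##/.#/.#/.., V) = -1

p1 V@[../##/.#/.#/..]: V20[../##/##/##/..]-1* V30[../##/.#/##/#.]-1
p2 H@[../##/##/##/..]: H00[##/##/##/##/..]+1* H40[../##/##/##/##]+1
p3 V@[##/##/##/##/..] terminal -1; root [../##/.#/.#/..] d5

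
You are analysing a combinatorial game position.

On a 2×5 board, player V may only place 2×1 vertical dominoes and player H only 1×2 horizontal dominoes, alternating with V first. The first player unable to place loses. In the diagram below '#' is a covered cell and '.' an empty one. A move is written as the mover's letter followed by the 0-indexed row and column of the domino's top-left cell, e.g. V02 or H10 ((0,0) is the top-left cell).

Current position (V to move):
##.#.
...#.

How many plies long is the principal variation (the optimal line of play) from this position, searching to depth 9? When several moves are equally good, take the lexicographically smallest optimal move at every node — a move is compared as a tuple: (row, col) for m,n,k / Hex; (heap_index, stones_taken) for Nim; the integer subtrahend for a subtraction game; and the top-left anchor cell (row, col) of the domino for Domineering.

ply 1, V at ##.#./...#. | V02=+1→####./..##.*; V04=-1→##.##/...##
ply 2, H at ####./..##. | H10=-1→####./####.*
ply 3, V at ####./####. | V04=+1→#####/#####*
ply 4: #####/##### is terminal -1 (H); from ##.#./...#. depth 9

PV length from [##.#./...#.]: 3 plies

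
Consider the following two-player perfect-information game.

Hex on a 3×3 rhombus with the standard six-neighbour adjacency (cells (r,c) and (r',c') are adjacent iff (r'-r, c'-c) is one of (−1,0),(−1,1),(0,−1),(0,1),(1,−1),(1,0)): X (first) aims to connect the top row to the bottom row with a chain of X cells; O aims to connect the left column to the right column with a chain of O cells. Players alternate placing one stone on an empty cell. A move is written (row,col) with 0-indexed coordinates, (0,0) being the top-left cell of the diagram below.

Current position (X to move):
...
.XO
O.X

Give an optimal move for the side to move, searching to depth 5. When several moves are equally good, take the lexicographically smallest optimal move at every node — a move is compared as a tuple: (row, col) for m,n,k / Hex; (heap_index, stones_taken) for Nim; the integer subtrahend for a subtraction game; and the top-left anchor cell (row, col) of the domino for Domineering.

p1 X@[.../.XO/O.X]: (0,0)[X../.XO/O.X]-1 (0,1)[.X./.XO/O.X]-1 (0,2)[..X/.XO/O.X]-1 (1,0)[.../XXO/O.X]-1 (2,1)[.../.XO/OXX]+1*
p2 O@[.../.XO/OXX]: (0,0)[O../.XO/OXX]-1* (0,1)[.O./.XO/OXX]-1 (0,2)[..O/.XO/OXX]-1 (1,0)[.../OXO/OXX]-1
p3 X@[O../.XO/OXX]: (0,1)[OX./.XO/OXX]+1* (0,2)[O.X/.XO/OXX]+1 (1,0)[O../XXO/OXX]+1
p4 O@[OX./.XO/OXX] terminal -1; root [.../.XO/O.X] d5

X's best at [.../.XO/O.X]: (2,1)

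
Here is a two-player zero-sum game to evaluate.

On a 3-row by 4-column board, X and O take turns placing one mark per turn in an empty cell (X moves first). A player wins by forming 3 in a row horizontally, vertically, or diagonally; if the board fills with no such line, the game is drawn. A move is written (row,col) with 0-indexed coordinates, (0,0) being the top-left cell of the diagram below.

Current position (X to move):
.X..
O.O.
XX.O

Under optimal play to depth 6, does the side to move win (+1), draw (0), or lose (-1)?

[.X../O.O./XX.O] X move#1: (0,0):-1/XX../O.O./XX.O, (0,2):-1/.XX./O.O./XX.O, (0,3):-1/.X.X/O.O./XX.O, (1,1):+1/.X../OXO./XX.O*, (1,3):-1/.X../O.OX/XX.O, (2,2):+1/.X../O.O./XXXO
[.X../OXO./XX.O] end (terminal -1, O#2); searched .X../O.O./XX.O to 6

value(.X../O.O./XX.O, X) = +1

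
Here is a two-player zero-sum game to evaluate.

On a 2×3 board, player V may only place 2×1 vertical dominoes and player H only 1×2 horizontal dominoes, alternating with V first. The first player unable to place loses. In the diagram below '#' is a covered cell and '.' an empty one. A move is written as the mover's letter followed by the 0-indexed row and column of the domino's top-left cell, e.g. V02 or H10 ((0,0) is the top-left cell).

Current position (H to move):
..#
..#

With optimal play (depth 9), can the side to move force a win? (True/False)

H winning at [..#/..#]: True

p1 H@[..#/..#]: H00[###/..#]+1* H10[..#/###]+1
p2 V@[###/..#] terminal -1; root [..#/..#] d9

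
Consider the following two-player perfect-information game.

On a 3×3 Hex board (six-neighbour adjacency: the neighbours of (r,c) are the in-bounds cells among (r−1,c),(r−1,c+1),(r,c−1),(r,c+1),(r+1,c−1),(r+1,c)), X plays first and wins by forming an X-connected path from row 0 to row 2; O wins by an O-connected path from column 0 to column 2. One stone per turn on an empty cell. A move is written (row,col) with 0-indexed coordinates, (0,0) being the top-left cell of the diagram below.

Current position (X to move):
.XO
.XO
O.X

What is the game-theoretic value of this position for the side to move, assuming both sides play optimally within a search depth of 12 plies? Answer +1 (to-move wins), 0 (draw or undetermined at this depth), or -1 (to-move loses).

value(.XO/.XO/O.X, X) = +1

[.XO/.XO/O.X] X move#1: (0,0):-1/XXO/.XO/O.X, (1,0):-1/.XO/XXO/O.X, (2,1):+1/.XO/.XO/OXX*
[.XO/.XO/OXX] end (terminal -1, O#2); searched .XO/.XO/O.X to 12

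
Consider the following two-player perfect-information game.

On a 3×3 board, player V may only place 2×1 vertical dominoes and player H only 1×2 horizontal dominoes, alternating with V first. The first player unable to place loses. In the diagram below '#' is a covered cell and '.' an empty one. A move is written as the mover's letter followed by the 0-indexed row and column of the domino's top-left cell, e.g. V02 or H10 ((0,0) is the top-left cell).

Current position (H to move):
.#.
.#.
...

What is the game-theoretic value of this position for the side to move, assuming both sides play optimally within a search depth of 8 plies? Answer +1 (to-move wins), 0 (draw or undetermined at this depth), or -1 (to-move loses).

p1 H@[.#./.#./...]: H20[.#./.#./##.]-1* H21[.#./.#./.##]-1
p2 V@[.#./.#./##.]: V00[##./##./##.]+1* V02[.##/.##/##.]+1 V12[.#./.##/###]+1
p3 H@[##./##./##.] terminal -1; root [.#./.#./...] d8

value(.#./.#./..., H) = -1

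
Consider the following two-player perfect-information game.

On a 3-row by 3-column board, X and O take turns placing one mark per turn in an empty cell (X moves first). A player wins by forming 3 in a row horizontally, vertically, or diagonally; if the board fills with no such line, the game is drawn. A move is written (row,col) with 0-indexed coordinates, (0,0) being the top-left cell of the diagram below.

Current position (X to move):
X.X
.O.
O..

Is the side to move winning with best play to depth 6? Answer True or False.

X winning at [X.X/.O./O..]: True

p1 X@[X.X/.O./O..]: (0,1)[XXX/.O./O..]+1* (1,0)[X.X/XO./O..]+0 (1,2)[X.X/.OX/O..]+1 (2,1)[X.X/.O./OX.]+0 (2,2)[X.X/.O./O.X]+1
p2 O@[XXX/.O./O..] terminal -1; root [X.X/.O./O..] d6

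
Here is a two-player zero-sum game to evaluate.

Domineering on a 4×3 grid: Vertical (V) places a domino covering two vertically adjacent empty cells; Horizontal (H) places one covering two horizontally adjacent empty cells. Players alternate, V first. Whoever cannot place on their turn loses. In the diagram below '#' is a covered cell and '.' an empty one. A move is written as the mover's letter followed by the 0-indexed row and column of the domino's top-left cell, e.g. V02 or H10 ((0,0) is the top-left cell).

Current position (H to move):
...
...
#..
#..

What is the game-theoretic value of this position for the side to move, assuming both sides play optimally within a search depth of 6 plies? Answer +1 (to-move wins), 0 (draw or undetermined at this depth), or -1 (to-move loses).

value(.../.../#../#.., H) = -1

ply 1, H at .../.../#../#.. | H00=-1→##./.../#../#..*; H01=-1→.##/.../#../#..; H10=-1→.../##./#../#..; H11=-1→.../.##/#../#..; H21=-1→.../.../###/#..; H31=-1→.../.../#../###
ply 2, V at ##./.../#../#.. | V02=-1→###/..#/#../#..; V11=+1→##./.#./##./#..*; V12=+1→##./..#/#.#/#..; V21=+1→##./.../##./##.; V22=+1→##./.../#.#/#.#
ply 3, H at ##./.#./##./#.. | H31=-1→##./.#./##./###*
ply 4, V at ##./.#./##./### | V02=+1→###/.##/##./###*; V12=+1→##./.##/###/###
ply 5: ###/.##/##./### is terminal -1 (H); from .../.../#../#.. depth 6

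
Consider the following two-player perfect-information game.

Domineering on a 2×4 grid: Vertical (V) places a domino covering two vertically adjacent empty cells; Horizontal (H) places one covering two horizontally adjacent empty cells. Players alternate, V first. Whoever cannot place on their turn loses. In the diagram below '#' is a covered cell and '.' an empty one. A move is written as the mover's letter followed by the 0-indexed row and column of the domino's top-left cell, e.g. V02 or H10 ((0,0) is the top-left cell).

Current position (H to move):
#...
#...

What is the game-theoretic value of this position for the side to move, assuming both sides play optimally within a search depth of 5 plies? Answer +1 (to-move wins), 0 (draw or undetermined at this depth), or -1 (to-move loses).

value(#.../#..., H) = +1

ply 1, H at #.../#... | H01=+1→###./#...*; H02=+1→#.##/#...; H11=+1→#.../###.; H12=+1→#.../#.##
ply 2, V at ###./#... | V03=-1→####/#..#*
ply 3, H at ####/#..# | H11=+1→####/####*
ply 4: ####/#### is terminal -1 (V); from #.../#... depth 5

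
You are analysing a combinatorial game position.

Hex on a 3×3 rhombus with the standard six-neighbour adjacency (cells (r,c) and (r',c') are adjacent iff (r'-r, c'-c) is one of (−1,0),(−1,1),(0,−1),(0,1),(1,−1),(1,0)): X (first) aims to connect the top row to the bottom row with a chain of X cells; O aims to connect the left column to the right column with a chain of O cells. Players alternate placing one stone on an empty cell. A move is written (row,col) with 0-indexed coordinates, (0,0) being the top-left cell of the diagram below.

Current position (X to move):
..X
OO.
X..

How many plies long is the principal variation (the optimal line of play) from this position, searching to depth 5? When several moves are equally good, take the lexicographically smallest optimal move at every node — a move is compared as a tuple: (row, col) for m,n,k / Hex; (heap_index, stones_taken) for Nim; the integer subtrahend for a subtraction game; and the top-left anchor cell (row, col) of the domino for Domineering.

ply 1, X at ..X/OO./X.. | (0,0)=-1→X.X/OO./X..; (0,1)=-1→.XX/OO./X..; (1,2)=+1→..X/OOX/X..*; (2,1)=-1→..X/OO./XX.; (2,2)=-1→..X/OO./X.X
ply 2, O at ..X/OOX/X.. | (0,0)=-1→O.X/OOX/X..*; (0,1)=-1→.OX/OOX/X..; (2,1)=-1→..X/OOX/XO.; (2,2)=-1→..X/OOX/X.O
ply 3, X at O.X/OOX/X.. | (0,1)=+1→OXX/OOX/X..*; (2,1)=+1→O.X/OOX/XX.; (2,2)=+1→O.X/OOX/X.X
ply 4, O at OXX/OOX/X.. | (2,1)=-1→OXX/OOX/XO.*; (2,2)=-1→OXX/OOX/X.O
ply 5, X at OXX/OOX/XO. | (2,2)=+1→OXX/OOX/XOX*
ply 6: OXX/OOX/XOX is terminal -1 (O); from ..X/OO./X.. depth 5

PV length from [..X/OO./X..]: 5 plies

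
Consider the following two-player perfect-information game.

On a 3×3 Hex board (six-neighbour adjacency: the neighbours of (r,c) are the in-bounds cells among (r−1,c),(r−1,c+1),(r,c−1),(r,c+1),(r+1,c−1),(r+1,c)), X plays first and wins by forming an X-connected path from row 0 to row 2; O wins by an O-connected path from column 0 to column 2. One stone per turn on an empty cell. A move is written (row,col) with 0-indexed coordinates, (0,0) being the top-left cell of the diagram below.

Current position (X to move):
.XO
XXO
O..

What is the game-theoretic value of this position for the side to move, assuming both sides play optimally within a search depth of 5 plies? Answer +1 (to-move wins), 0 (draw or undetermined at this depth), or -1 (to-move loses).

p1 X@[.XO/XXO/O..]: (0,0)[XXO/XXO/O..]-1 (2,1)[.XO/XXO/OX.]+1* (2,2)[.XO/XXO/O.X]-1
p2 O@[.XO/XXO/OX.] terminal -1; root [.XO/XXO/O..] d5

value(.XO/XXO/O.., X) = +1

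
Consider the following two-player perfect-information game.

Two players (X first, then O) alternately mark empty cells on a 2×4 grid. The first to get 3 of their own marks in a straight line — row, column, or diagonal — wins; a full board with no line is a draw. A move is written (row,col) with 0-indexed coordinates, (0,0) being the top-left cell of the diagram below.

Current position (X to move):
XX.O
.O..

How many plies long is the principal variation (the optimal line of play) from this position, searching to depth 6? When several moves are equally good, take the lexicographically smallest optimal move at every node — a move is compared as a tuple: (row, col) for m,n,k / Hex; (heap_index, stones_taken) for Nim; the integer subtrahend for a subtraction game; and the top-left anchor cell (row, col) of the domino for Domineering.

ply 1, X at XX.O/.O.. | (0,2)=+1→XXXO/.O..*; (1,0)=+0→XX.O/XO..; (1,2)=+0→XX.O/.OX.; (1,3)=+0→XX.O/.O.X
ply 2: XXXO/.O.. is terminal -1 (O); from XX.O/.O.. depth 6

PV length from [XX.O/.O..]: 1 ply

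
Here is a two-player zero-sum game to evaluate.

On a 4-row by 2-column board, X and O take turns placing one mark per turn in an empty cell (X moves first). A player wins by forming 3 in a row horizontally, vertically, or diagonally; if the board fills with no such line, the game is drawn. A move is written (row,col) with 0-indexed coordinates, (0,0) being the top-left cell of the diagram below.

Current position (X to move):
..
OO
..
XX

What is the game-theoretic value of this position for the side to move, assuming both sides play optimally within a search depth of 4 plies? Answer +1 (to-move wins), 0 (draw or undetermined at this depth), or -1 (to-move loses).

value(../OO/../XX, X) = 0

[../OO/../XX] X move#1: (0,0):+0/X./OO/../XX*, (0,1):+0/.X/OO/../XX, (2,0):+0/../OO/X./XX, (2,1):+0/../OO/.X/XX
[X./OO/../XX] O move#2: (0,1):+0/XO/OO/../XX*, (2,0):+0/X./OO/O./XX, (2,1):+0/X./OO/.O/XX
[XO/OO/../XX] X move#3: (2,0):-1/XO/OO/X./XX, (2,1):+0/XO/OO/.X/XX*
[XO/OO/.X/XX] O move#4: (2,0):+0/XO/OO/OX/XX*
[XO/OO/OX/XX] end (terminal +0, X#5); searched ../OO/../XX to 4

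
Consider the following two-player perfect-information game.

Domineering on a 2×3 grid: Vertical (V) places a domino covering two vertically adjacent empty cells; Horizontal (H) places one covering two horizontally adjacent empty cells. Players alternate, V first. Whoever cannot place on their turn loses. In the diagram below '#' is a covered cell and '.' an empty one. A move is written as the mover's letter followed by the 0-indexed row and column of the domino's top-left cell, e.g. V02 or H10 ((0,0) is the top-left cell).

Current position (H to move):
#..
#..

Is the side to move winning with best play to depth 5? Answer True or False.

p1 H@[#../#..]: H01[###/#..]+1* H11[#../###]+1
p2 V@[###/#..] terminal -1; root [#../#..] d5

H winning at [#../#..]: True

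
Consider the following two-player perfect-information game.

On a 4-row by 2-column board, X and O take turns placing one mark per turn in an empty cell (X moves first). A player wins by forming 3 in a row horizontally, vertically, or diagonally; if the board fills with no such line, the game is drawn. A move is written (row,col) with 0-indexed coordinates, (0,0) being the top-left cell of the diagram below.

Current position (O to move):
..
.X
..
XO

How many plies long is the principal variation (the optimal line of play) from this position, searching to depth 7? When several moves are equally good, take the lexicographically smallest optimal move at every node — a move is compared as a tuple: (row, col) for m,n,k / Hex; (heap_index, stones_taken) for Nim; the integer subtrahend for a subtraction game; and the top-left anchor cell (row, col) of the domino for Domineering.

PV length from [../.X/../XO]: 5 plies

ply 1, O at ../.X/../XO | (0,0)=+0→O./.X/../XO*; (0,1)=+0→.O/.X/../XO; (1,0)=+0→../OX/../XO; (2,0)=+0→../.X/O./XO; (2,1)=+0→../.X/.O/XO
ply 2, X at O./.X/../XO | (0,1)=+0→OX/.X/../XO*; (1,0)=+0→O./XX/../XO; (2,0)=+0→O./.X/X./XO; (2,1)=+0→O./.X/.X/XO
ply 3, O at OX/.X/../XO | (1,0)=-1→OX/OX/../XO; (2,0)=-1→OX/.X/O./XO; (2,1)=+0→OX/.X/.O/XO*
ply 4, X at OX/.X/.O/XO | (1,0)=+0→OX/XX/.O/XO*; (2,0)=+0→OX/.X/XO/XO
ply 5, O at OX/XX/.O/XO | (2,0)=+0→OX/XX/OO/XO*
ply 6: OX/XX/OO/XO is terminal +0 (X); from ../.X/../XO depth 7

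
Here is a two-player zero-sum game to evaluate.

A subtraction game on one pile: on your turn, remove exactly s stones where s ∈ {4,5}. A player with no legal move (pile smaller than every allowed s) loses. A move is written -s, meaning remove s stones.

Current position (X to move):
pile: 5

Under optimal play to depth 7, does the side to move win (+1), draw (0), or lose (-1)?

value(5, X) = +1

ply 1, X at 5 | -4=+1→1*; -5=+1→0
ply 2: 1 is terminal -1 (O); from 5 depth 7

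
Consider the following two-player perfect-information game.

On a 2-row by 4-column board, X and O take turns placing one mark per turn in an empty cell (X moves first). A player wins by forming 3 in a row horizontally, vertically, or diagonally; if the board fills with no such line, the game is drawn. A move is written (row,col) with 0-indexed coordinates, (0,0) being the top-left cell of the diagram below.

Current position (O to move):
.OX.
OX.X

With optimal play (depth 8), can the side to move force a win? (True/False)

O winning at [.OX./OX.X]: False

ply 1, O at .OX./OX.X | (0,0)=-1→OOX./OX.X; (0,3)=-1→.OXO/OX.X; (1,2)=+0→.OX./OXOX*
ply 2, X at .OX./OXOX | (0,0)=+0→XOX./OXOX*; (0,3)=+0→.OXX/OXOX
ply 3, O at XOX./OXOX | (0,3)=+0→XOXO/OXOX*
ply 4: XOXO/OXOX is terminal +0 (X); from .OX./OX.X depth 8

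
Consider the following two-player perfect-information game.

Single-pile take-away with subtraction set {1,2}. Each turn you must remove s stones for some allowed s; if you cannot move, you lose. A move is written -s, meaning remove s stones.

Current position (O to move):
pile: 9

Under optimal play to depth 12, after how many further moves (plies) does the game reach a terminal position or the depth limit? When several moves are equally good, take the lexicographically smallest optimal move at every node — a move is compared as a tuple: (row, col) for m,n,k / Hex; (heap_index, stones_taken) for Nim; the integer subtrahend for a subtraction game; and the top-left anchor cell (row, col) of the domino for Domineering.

p1 O@[9]: -1[8]-1* -2[7]-1
p2 X@[8]: -1[7]-1 -2[6]+1*
p3 O@[6]: -1[5]-1* -2[4]-1
p4 X@[5]: -1[4]-1 -2[3]+1*
p5 O@[3]: -1[2]-1* -2[1]-1
p6 X@[2]: -1[1]-1 -2[0]+1*
p7 O@[0] terminal -1; root [9] d12

PV length from [9]: 6 plies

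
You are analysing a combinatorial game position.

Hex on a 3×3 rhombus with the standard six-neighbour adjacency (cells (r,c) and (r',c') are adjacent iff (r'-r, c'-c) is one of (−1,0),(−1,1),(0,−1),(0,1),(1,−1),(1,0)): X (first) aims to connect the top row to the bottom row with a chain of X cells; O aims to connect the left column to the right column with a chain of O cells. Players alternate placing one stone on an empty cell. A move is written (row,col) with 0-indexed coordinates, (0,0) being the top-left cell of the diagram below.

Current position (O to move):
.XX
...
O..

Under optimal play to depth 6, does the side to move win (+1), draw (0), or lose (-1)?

[.XX/.../O..] O move#1: (0,0):-1/OXX/.../O.., (1,0):-1/.XX/O../O.., (1,1):-1/.XX/.O./O.., (1,2):+1/.XX/..O/O..*, (2,1):+1/.XX/.../OO., (2,2):-1/.XX/.../O.O
[.XX/..O/O..] X move#2: (0,0):-1/XXX/..O/O..*, (1,0):-1/.XX/X.O/O.., (1,1):-1/.XX/.XO/O.., (2,1):-1/.XX/..O/OX., (2,2):-1/.XX/..O/O.X
[XXX/..O/O..] O move#3: (1,0):+1/XXX/O.O/O..*, (1,1):+1/XXX/.OO/O.., (2,1):+1/XXX/..O/OO., (2,2):+1/XXX/..O/O.O
[XXX/O.O/O..] X move#4: (1,1):-1/XXX/OXO/O..*, (2,1):-1/XXX/O.O/OX., (2,2):-1/XXX/O.O/O.X
[XXX/OXO/O..] O move#5: (2,1):+1/XXX/OXO/OO.*, (2,2):-1/XXX/OXO/O.O
[XXX/OXO/OO.] end (terminal -1, X#6); searched .XX/.../O.. to 6

value(.XX/.../O.., O) = +1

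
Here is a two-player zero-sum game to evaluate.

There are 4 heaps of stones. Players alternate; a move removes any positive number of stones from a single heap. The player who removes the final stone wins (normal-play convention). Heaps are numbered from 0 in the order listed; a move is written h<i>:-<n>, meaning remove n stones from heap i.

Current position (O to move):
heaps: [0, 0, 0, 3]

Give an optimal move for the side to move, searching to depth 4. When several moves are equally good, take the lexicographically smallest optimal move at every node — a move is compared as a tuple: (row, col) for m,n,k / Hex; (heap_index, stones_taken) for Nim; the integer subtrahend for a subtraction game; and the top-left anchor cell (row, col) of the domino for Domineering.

p1 O@[(0,0,0,3)]: h3:-1[(0,0,0,2)]-1 h3:-2[(0,0,0,1)]-1 h3:-3[(0,0,0,0)]+1*
p2 X@[(0,0,0,0)] terminal -1; root [(0,0,0,3)] d4

O's best at [(0,0,0,3)]: h3:-3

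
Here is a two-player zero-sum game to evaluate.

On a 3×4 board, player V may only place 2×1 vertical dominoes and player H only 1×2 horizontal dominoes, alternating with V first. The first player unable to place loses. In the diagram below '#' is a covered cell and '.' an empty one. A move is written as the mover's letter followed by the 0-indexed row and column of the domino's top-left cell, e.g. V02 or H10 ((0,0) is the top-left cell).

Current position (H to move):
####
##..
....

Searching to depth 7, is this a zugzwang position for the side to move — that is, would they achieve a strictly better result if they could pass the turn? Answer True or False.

[####/##../....] H move#1: H12:+1/####/####/....*, H20:-1/####/##../##.., H21:-1/####/##../.##., H22:+1/####/##../..##
[####/####/....] end (terminal -1, V#2); searched ####/##../.... to 7
if H skipped the turn, V would face:
~ [####/##../....] V move#1: V12:+1/####/###./..#.*, V13:-1/####/##.#/...#
~ [####/###./..#.] H move#2: H20:-1/####/###./###.*
~ [####/###./###.] V move#3: V13:+1/####/####/####*
~ [####/####/####] end (terminal -1, H#4); searched ####/##../.... to 7
compare (H): move=+1 vs pass=-1

zugzwang(####/##../...., H) = False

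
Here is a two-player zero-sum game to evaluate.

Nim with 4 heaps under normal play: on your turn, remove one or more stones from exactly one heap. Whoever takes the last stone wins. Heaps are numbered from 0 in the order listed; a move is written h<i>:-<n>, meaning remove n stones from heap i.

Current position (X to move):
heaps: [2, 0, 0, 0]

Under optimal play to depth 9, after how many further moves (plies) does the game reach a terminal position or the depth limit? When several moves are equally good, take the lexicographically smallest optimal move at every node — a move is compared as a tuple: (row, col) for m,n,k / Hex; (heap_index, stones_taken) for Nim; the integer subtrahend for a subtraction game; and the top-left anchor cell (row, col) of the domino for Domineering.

PV length from [(2,0,0,0)]: 1 ply

p1 X@[(2,0,0,0)]: h0:-1[(1,0,0,0)]-1 h0:-2[(0,0,0,0)]+1*
p2 O@[(0,0,0,0)] terminal -1; root [(2,0,0,0)] d9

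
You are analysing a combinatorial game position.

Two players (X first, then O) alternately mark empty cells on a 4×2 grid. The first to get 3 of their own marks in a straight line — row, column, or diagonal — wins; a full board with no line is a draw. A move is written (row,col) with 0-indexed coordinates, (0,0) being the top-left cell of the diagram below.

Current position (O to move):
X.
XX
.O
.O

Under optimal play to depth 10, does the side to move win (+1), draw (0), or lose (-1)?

value(X./XX/.O/.O, O) = 0

ply 1, O at X./XX/.O/.O | (0,1)=-1→XO/XX/.O/.O; (2,0)=+0→X./XX/OO/.O*; (3,0)=-1→X./XX/.O/OO
ply 2, X at X./XX/OO/.O | (0,1)=+0→XX/XX/OO/.O*; (3,0)=+0→X./XX/OO/XO
ply 3, O at XX/XX/OO/.O | (3,0)=+0→XX/XX/OO/OO*
ply 4: XX/XX/OO/OO is terminal +0 (X); from X./XX/.O/.O depth 10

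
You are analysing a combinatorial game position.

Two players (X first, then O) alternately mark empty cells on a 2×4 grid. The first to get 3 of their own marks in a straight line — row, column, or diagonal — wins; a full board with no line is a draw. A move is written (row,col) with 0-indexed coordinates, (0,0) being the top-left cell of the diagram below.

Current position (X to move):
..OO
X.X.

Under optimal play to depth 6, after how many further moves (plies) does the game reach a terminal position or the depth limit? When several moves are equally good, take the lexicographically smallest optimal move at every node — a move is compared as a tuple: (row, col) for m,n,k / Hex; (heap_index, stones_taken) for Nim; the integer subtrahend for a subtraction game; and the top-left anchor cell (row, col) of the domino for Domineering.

PV length from [..OO/X.X.]: 1 ply

p1 X@[..OO/X.X.]: (0,0)[X.OO/X.X.]-1 (0,1)[.XOO/X.X.]+0 (1,1)[..OO/XXX.]+1* (1,3)[..OO/X.XX]-1
p2 O@[..OO/XXX.] terminal -1; root [..OO/X.X.] d6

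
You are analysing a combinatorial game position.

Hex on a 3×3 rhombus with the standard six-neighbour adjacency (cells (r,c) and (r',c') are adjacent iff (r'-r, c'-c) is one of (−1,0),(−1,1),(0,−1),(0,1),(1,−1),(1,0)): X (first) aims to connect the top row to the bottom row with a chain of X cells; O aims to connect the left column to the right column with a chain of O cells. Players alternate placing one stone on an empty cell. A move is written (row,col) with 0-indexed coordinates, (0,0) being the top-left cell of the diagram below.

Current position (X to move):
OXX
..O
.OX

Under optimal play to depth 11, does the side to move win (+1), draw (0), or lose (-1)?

[OXX/..O/.OX] X move#1: (1,0):-1/OXX/X.O/.OX, (1,1):-1/OXX/.XO/.OX, (2,0):+1/OXX/..O/XOX*
[OXX/..O/XOX] O move#2: (1,0):-1/OXX/O.O/XOX*, (1,1):-1/OXX/.OO/XOX
[OXX/O.O/XOX] X move#3: (1,1):+1/OXX/OXO/XOX*
[OXX/OXO/XOX] end (terminal -1, O#4); searched OXX/..O/.OX to 11

value(OXX/..O/.OX, X) = +1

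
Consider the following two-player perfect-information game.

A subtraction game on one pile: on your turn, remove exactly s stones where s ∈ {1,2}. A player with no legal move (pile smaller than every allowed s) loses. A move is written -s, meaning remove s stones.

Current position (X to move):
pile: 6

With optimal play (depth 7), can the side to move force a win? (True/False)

X winning at [6]: False

p1 X@[6]: -1[5]-1* -2[4]-1
p2 O@[5]: -1[4]-1 -2[3]+1*
p3 X@[3]: -1[2]-1* -2[1]-1
p4 O@[2]: -1[1]-1 -2[0]+1*
p5 X@[0] terminal -1; root [6] d7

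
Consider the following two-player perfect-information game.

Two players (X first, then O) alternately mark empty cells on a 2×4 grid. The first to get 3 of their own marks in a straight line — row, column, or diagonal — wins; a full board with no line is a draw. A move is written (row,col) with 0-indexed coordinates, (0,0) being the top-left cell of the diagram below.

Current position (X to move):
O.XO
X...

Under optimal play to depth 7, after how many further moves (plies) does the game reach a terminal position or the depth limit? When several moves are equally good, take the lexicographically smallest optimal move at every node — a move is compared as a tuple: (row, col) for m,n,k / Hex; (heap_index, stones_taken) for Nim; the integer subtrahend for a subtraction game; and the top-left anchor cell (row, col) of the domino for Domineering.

PV length from [O.XO/X...]: 4 plies

ply 1, X at O.XO/X... | (0,1)=+0→OXXO/X...*; (1,1)=+0→O.XO/XX..; (1,2)=+0→O.XO/X.X.; (1,3)=+0→O.XO/X..X
ply 2, O at OXXO/X... | (1,1)=+0→OXXO/XO..*; (1,2)=+0→OXXO/X.O.; (1,3)=+0→OXXO/X..O
ply 3, X at OXXO/XO.. | (1,2)=+0→OXXO/XOX.*; (1,3)=+0→OXXO/XO.X
ply 4, O at OXXO/XOX. | (1,3)=+0→OXXO/XOXO*
ply 5: OXXO/XOXO is terminal +0 (X); from O.XO/X... depth 7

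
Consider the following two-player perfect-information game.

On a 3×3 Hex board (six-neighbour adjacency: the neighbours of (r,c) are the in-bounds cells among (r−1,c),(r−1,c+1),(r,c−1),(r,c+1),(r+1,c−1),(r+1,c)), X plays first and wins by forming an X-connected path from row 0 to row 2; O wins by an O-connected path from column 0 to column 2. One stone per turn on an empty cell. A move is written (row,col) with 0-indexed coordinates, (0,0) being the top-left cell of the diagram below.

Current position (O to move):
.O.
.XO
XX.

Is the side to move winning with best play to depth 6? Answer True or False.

O winning at [.O./.XO/XX.]: True

ply 1, O at .O./.XO/XX. | (0,0)=-1→OO./.XO/XX.; (0,2)=+1→.OO/.XO/XX.*; (1,0)=-1→.O./OXO/XX.; (2,2)=-1→.O./.XO/XXO
ply 2, X at .OO/.XO/XX. | (0,0)=-1→XOO/.XO/XX.*; (1,0)=-1→.OO/XXO/XX.; (2,2)=-1→.OO/.XO/XXX
ply 3, O at XOO/.XO/XX. | (1,0)=+1→XOO/OXO/XX.*; (2,2)=-1→XOO/.XO/XXO
ply 4: XOO/OXO/XX. is terminal -1 (X); from .O./.XO/XX. depth 6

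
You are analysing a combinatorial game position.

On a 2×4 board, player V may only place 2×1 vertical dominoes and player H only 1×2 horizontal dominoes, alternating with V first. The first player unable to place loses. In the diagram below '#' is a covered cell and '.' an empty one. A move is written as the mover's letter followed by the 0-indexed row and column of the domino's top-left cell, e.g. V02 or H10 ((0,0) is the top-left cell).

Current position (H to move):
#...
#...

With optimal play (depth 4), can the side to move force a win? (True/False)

H winning at [#.../#...]: True

p1 H@[#.../#...]: H01[###./#...]+1* H02[#.##/#...]+1 H11[#.../###.]+1 H12[#.../#.##]+1
p2 V@[###./#...]: V03[####/#..#]-1*
p3 H@[####/#..#]: H11[####/####]+1*
p4 V@[####/####] terminal -1; root [#.../#...] d4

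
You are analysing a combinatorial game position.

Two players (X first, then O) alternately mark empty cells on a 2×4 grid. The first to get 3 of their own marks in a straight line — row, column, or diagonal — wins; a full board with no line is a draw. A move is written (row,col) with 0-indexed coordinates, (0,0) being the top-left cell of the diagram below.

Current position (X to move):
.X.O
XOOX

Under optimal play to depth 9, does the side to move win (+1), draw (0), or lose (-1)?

p1 X@[.X.O/XOOX]: (0,0)[XX.O/XOOX]+0* (0,2)[.XXO/XOOX]+0
p2 O@[XX.O/XOOX]: (0,2)[XXOO/XOOX]+0*
p3 X@[XXOO/XOOX] terminal +0; root [.X.O/XOOX] d9

value(.X.O/XOOX, X) = 0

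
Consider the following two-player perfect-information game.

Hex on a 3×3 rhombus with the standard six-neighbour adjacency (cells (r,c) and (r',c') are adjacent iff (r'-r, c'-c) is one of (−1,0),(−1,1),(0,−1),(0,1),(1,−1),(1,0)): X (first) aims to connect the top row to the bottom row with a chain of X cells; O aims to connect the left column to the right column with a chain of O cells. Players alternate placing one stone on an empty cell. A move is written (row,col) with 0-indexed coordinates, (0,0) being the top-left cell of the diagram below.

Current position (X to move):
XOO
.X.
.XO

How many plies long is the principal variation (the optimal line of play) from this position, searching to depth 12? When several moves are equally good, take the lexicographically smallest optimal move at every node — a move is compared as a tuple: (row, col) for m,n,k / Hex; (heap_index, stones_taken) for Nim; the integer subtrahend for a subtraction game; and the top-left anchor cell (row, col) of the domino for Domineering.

PV length from [XOO/.X./.XO]: 1 ply

p1 X@[XOO/.X./.XO]: (1,0)[XOO/XX./.XO]+1* (1,2)[XOO/.XX/.XO]-1 (2,0)[XOO/.X./XXO]-1
p2 O@[XOO/XX./.XO] terminal -1; root [XOO/.X./.XO] d12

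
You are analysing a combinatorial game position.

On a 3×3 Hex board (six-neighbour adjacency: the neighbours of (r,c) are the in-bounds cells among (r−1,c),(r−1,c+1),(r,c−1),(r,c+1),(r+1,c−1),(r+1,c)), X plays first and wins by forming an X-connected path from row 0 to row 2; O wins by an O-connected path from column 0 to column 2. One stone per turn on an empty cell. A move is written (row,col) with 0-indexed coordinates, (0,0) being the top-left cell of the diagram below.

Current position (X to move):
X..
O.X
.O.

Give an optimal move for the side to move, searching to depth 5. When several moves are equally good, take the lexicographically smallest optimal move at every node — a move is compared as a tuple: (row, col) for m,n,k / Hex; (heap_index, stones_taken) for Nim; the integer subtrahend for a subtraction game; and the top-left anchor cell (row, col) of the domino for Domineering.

X's best at [X../O.X/.O.]: (1,1)

[X../O.X/.O.] X move#1: (0,1):-1/XX./O.X/.O., (0,2):-1/X.X/O.X/.O., (1,1):+1/X../OXX/.O.*, (2,0):-1/X../O.X/XO., (2,2):-1/X../O.X/.OX
[X../OXX/.O.] O move#2: (0,1):-1/XO./OXX/.O.*, (0,2):-1/X.O/OXX/.O., (2,0):-1/X../OXX/OO., (2,2):-1/X../OXX/.OO
[XO./OXX/.O.] X move#3: (0,2):+1/XOX/OXX/.O.*, (2,0):-1/XO./OXX/XO., (2,2):-1/XO./OXX/.OX
[XOX/OXX/.O.] O move#4: (2,0):-1/XOX/OXX/OO.*, (2,2):-1/XOX/OXX/.OO
[XOX/OXX/OO.] X move#5: (2,2):+1/XOX/OXX/OOX*
[XOX/OXX/OOX] end (terminal -1, O#6); searched X../O.X/.O. to 5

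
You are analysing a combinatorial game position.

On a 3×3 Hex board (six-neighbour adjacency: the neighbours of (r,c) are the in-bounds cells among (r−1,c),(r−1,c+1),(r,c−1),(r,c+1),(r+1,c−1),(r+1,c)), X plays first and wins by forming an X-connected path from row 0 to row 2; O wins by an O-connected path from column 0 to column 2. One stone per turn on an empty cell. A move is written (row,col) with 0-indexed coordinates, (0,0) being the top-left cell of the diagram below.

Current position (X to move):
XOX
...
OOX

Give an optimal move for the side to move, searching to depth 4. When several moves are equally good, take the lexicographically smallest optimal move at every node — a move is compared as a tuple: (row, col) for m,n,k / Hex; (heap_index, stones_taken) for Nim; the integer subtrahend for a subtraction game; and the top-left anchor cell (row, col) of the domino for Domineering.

X's best at [XOX/.../OOX]: (1,2)

p1 X@[XOX/.../OOX]: (1,0)[XOX/X../OOX]-1 (1,1)[XOX/.X./OOX]-1 (1,2)[XOX/..X/OOX]+1*
p2 O@[XOX/..X/OOX] terminal -1; root [XOX/.../OOX] d4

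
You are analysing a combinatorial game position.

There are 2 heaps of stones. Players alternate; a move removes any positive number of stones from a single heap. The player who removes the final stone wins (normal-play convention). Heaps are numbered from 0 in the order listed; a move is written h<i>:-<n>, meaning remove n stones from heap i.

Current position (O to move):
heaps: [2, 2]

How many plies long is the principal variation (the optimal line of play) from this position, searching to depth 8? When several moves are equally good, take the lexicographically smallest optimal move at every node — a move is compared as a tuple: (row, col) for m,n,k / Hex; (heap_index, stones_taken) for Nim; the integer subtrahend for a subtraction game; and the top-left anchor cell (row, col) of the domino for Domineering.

[(2,2)] O move#1: h0:-1:-1/(1,2)*, h0:-2:-1/(0,2), h1:-1:-1/(2,1), h1:-2:-1/(2,0)
[(1,2)] X move#2: h0:-1:-1/(0,2), h1:-1:+1/(1,1)*, h1:-2:-1/(1,0)
[(1,1)] O move#3: h0:-1:-1/(0,1)*, h1:-1:-1/(1,0)
[(0,1)] X move#4: h1:-1:+1/(0,0)*
[(0,0)] end (terminal -1, O#5); searched (2,2) to 8

PV length from [(2,2)]: 4 plies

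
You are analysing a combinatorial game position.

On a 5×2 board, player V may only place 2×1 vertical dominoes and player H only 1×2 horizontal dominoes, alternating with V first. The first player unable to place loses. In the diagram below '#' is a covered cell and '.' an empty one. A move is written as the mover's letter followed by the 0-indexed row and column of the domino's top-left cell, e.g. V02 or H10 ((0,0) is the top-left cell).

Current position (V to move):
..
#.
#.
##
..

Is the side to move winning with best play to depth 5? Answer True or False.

ply 1, V at ../#./#./##/.. | V01=-1→.#/##/#./##/..*; V11=-1→../##/##/##/..
ply 2, H at .#/##/#./##/.. | H40=+1→.#/##/#./##/##*
ply 3: .#/##/#./##/## is terminal -1 (V); from ../#./#./##/.. depth 5

V winning at [../#./#./##/..]: False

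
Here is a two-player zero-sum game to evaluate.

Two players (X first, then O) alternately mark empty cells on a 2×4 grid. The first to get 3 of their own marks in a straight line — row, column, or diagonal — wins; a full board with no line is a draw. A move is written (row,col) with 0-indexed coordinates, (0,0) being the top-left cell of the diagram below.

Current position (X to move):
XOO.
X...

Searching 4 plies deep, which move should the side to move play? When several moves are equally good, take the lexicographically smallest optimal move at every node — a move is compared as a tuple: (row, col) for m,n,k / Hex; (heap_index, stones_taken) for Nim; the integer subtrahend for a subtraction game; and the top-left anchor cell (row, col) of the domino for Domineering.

[XOO./X...] X move#1: (0,3):+0/XOOX/X...*, (1,1):-1/XOO./XX.., (1,2):-1/XOO./X.X., (1,3):-1/XOO./X..X
[XOOX/X...] O move#2: (1,1):+0/XOOX/XO..*, (1,2):+0/XOOX/X.O., (1,3):+0/XOOX/X..O
[XOOX/XO..] X move#3: (1,2):+0/XOOX/XOX.*, (1,3):+0/XOOX/XO.X
[XOOX/XOX.] O move#4: (1,3):+0/XOOX/XOXO*
[XOOX/XOXO] end (terminal +0, X#5); searched XOO./X... to 4

X's best at [XOO./X...]: (0,3)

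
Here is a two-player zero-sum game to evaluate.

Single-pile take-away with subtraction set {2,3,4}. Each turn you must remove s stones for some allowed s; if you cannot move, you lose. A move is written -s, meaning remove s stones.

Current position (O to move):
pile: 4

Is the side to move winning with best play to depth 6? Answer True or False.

[4] O move#1: -2:-1/2, -3:+1/1*, -4:+1/0
[1] end (terminal -1, X#2); searched 4 to 6

O winning at [4]: True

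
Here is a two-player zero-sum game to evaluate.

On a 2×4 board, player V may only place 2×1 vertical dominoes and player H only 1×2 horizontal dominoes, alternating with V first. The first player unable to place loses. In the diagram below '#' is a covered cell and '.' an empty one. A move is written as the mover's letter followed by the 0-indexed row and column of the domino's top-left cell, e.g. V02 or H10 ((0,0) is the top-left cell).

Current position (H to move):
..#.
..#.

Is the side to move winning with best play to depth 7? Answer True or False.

H winning at [..#./..#.]: True

p1 H@[..#./..#.]: H00[###./..#.]+1* H10[..#./###.]+1
p2 V@[###./..#.]: V03[####/..##]-1*
p3 H@[####/..##]: H10[####/####]+1*
p4 V@[####/####] terminal -1; root [..#./..#.] d7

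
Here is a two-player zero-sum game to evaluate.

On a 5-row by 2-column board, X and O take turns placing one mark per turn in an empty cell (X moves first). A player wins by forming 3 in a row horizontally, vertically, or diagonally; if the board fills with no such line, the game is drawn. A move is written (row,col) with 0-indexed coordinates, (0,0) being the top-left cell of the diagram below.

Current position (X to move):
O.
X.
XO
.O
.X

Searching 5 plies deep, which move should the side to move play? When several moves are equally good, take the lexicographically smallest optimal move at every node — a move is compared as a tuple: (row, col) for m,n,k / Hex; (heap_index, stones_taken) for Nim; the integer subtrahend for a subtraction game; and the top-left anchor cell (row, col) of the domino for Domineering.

[O./X./XO/.O/.X] X move#1: (0,1):-1/OX/X./XO/.O/.X, (1,1):+0/O./XX/XO/.O/.X, (3,0):+1/O./X./XO/XO/.X*, (4,0):-1/O./X./XO/.O/XX
[O./X./XO/XO/.X] end (terminal -1, O#2); searched O./X./XO/.O/.X to 5

X's best at [O./X./XO/.O/.X]: (3,0)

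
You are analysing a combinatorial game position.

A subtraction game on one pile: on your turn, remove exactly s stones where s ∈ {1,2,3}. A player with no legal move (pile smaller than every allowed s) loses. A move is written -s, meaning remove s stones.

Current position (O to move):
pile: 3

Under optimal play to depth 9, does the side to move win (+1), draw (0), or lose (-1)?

p1 O@[3]: -1[2]-1 -2[1]-1 -3[0]+1*
p2 X@[0] terminal -1; root [3] d9

value(3, O) = +1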